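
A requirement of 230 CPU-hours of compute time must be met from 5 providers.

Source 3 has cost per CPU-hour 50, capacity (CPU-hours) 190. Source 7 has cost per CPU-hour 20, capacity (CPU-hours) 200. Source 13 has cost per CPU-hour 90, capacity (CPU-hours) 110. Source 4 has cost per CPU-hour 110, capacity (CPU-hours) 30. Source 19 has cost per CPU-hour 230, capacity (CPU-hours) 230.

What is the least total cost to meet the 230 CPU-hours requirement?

Cheapest first:
Source 7 at 20: take all 200 CPU-hours → 30 still needed.
Take 30 from Source 3 at 50 to finish.
Source 13, Source 4, Source 19: unused.
Cost = 200×20 + 30×50 = 5500.

5500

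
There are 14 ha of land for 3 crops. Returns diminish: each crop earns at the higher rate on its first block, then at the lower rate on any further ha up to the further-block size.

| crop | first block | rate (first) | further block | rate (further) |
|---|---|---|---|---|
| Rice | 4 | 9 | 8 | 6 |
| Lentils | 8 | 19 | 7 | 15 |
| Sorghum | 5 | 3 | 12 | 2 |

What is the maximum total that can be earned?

242

Rank every tier by rate: Lentils/T1 19 > Lentils/T2 15 > Rice/T1 9 > Rice/T2 6 > Sorghum/T1 3 > Sorghum/T2 2.
Fill Lentils T1 block (8 at 19) → 6 left.
6 remain; put them into Lentils T2 at 15.
Total = 19×8 + 15×6 = 242.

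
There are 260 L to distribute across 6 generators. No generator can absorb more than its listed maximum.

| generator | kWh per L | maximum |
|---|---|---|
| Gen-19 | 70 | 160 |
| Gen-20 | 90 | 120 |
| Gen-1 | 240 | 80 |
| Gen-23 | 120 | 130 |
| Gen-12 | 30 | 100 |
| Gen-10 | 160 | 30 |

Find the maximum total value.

41400

Order the generators by kWh per L: Gen-1 240 > Gen-10 160 > Gen-23 120 > Gen-20 90 > Gen-19 70 > Gen-12 30.
Gen-1 takes 80 to reach its cap of 80 — 180 left.
Gen-10 takes 30 to reach its cap of 30 — 150 left.
Give Gen-23 130 to hit its cap of 130 — 20 left.
Gen-20 has room for 120 but only 20 remain, so it gets 20.
Total = 90×20 + 240×80 + 120×130 + 160×30 = 41400.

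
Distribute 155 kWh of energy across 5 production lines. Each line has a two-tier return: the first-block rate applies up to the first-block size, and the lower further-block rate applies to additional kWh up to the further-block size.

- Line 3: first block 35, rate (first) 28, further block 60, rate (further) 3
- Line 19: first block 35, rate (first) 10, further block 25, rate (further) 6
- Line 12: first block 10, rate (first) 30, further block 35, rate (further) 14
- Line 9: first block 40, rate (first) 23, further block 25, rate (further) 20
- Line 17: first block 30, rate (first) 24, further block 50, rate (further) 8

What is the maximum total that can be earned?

3630

Treat each block as its own option and order by rate: Line 12/T1 30 > Line 3/T1 28 > Line 17/T1 24 > Line 9/T1 23 > Line 9/T2 20 > Line 12/T2 14 > Line 19/T1 10 > Line 17/T2 8 > Line 19/T2 6 > Line 3/T2 3.
Fill Line 12 T1 block (10 at 30) → 145 left.
Line 3/T1 (28): +35 → 110 left.
Line 17 T1 at 24: fill all 30 → 80 left.
Fill Line 9 T1 block (40 at 23) → 40 left.
Fill Line 9 T2 block (25 at 20) → 15 left.
Line 12 T2 at 14: only 15 left, fill 15.
Total = 30×10 + 28×35 + 24×30 + 23×40 + 20×25 + 14×15 = 3630.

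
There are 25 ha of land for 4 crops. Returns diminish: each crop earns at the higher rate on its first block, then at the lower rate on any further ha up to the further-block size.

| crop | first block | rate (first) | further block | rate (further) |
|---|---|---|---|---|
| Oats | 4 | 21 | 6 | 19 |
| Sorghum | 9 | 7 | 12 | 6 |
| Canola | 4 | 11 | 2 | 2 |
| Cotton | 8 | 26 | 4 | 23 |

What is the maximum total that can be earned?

531

Order all 8 blocks by rate: Cotton/T1 26 > Cotton/T2 23 > Oats/T1 21 > Oats/T2 19 > Canola/T1 11 > Sorghum/T1 7 > Sorghum/T2 6 > Canola/T2 2.
Cotton/T1 (26): +8 ; 17 left.
Cotton/T2 (23): +4 ; 13 left.
Oats T1 at 21: fill all 4 ; 9 left.
Oats/T2 (19): +6 ; 3 left.
Canola T1 at 11: only 3 left, fill 3.
Total = 26×8 + 23×4 + 21×4 + 19×6 + 11×3 = 531.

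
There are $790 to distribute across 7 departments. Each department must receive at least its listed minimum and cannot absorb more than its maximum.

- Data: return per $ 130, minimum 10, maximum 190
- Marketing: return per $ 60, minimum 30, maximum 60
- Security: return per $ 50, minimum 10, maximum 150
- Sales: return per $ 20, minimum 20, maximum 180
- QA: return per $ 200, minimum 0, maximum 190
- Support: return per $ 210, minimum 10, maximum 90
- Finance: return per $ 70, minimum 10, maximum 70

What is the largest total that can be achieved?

Meeting every minimum uses 10+30+10+20+0+10+10 = 90 $, leaving 700.
Rank by return per $: Support 210 > QA 200 > Data 130 > Finance 70 > Marketing 60 > Security 50 > Sales 20.
Give Support 80 more to hit its cap of 90 → 620 left.
QA takes 190 more to reach its cap of 190 → 430 left.
Give Data 180 more to hit its cap of 190 → 250 left.
Finance: +60 to 70 (cap) → 190 left.
Marketing takes 30 more to reach its cap of 60 → 160 left.
Give Security 140 more to hit its cap of 150 → 20 left.
Only 20 left; Sales takes them to reach 40.
Total = 130×190 + 60×60 + 50×150 + 20×40 + 200×190 + 210×90 + 70×70 = 98400.

98400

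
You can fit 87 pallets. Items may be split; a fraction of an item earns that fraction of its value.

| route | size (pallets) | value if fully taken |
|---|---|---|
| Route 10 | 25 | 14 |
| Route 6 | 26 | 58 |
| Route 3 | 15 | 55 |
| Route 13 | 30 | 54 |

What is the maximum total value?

175.96

Sort by value density: Route 3 55/15≈3.67, Route 6 58/26≈2.23, Route 13 54/30≈1.8, Route 10 14/25≈0.56.
Route 3: take in full, 15 pallets for value 55 → 72 left.
Take all of Route 6 (26 pallets, value 58) → 46 pallets left.
All 30 pallets of Route 13 fit (value 54) → 16 remain.
Fill the last 16 pallets with part of Route 10: 16/25 of it earns 8.96.
Total value = 175.96.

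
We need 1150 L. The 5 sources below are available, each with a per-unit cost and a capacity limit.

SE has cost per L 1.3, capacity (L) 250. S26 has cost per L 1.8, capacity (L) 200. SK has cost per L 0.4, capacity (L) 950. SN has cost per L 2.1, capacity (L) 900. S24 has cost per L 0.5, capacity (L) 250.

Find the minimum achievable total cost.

Cheapest first:
SK (0.4): use full 950 ; 200 L to go.
Take 200 from S24 at 0.5 to finish.
SE, S26, SN: unused.
Cost = 950×0.4 + 200×0.5 = 480.

480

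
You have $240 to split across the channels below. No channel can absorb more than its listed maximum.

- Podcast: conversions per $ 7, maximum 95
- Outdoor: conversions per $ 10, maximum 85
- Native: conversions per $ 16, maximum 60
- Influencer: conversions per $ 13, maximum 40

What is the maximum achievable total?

2715

Order the channels by conversions per $: Native 16 > Influencer 13 > Outdoor 10 > Podcast 7.
Give Native 60 to hit its cap of 60 → 180 left.
Give Influencer 40 to hit its cap of 40 → 140 left.
Outdoor takes 85 to reach its cap of 85 → 55 left.
Podcast: +55 (room for 95) → 55. Pool exhausted.
Total = 7×55 + 10×85 + 16×60 + 13×40 = 2715.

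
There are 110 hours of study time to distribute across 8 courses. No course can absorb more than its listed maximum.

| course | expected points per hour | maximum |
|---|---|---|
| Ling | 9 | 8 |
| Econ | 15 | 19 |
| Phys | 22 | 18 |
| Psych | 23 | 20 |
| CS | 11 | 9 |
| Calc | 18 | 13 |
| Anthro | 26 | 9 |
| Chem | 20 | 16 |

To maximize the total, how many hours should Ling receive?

Highest expected points per hour first: Anthro 26 > Psych 23 > Phys 22 > Chem 20 > Calc 18 > Econ 15 > CS 11 > Ling 9.
Anthro: +9 to 9 (cap) → 101 left.
Give Psych 20 to hit its cap of 20 → 81 left.
Give Phys 18 to hit its cap of 18 → 63 left.
Give Chem 16 to hit its cap of 16 → 47 left.
Give Calc 13 to hit its cap of 13 → 34 left.
Econ: +19 to 19 (cap) → 15 left.
CS: +9 to 9 (cap) → 6 left.
Ling: +6 (room for 8) → 6. Pool exhausted.

6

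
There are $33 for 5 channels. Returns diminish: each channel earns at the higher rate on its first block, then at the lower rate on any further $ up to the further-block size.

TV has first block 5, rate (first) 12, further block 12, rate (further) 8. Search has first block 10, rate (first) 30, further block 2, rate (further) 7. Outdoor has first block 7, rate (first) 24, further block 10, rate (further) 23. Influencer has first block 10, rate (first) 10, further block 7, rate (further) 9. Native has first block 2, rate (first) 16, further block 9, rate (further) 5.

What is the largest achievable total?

Order all 10 blocks by rate: Search/T1 30 > Outdoor/T1 24 > Outdoor/T2 23 > Native/T1 16 > TV/T1 12 > Influencer/T1 10 > Influencer/T2 9 > TV/T2 8 > Search/T2 7 > Native/T2 5.
Fill Search T1 block (10 at 30) — 23 left.
Outdoor T1 at 24: fill all 7 — 16 left.
Outdoor/T2 (23): +10 — 6 left.
Native T1 at 16: fill all 2 — 4 left.
4 remain; put them into TV T1 at 12.
Total = 30×10 + 24×7 + 23×10 + 16×2 + 12×4 = 778.

778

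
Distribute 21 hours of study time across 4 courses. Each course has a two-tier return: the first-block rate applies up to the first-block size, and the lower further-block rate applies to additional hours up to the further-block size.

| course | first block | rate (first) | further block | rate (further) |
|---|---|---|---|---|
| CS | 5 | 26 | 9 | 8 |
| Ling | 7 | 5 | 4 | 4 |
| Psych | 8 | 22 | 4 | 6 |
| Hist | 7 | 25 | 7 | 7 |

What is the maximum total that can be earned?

489

Rank every tier by rate: CS/tier1 26 > Hist/tier1 25 > Psych/tier1 22 > CS/tier2 8 > Hist/tier2 7 > Psych/tier2 6 > Ling/tier1 5 > Ling/tier2 4.
CS tier1 at 26: fill all 5 ; 16 left.
Fill Hist tier1 block (7 at 25) ; 9 left.
Psych/tier1 (22): +8 ; 1 left.
1 remain; put them into CS tier2 at 8.
Total = 26×5 + 25×7 + 22×8 + 8×1 = 489.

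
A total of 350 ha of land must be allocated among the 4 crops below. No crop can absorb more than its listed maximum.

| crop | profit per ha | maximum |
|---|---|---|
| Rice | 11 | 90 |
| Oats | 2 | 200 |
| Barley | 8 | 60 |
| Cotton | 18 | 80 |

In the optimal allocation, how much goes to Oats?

Highest profit per ha first: Cotton 18 > Rice 11 > Barley 8 > Oats 2.
Cotton takes 80 to reach its cap of 80 ; 270 left.
Rice: +90 to 90 (cap) ; 180 left.
Barley takes 60 to reach its cap of 60 ; 120 left.
Oats: +120 (room for 200) → 120. Pool exhausted.

120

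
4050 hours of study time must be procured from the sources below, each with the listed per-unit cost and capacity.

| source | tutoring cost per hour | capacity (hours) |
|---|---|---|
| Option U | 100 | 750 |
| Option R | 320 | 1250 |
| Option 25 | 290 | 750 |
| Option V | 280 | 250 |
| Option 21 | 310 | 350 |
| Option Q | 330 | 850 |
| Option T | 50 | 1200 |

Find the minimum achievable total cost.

Cheapest first:
Option T at 50: take all 1200 hours — 2850 still needed.
Option U (100): use full 750 — 2100 hours to go.
Option V (280): use full 250 — 1850 hours to go.
Take 750 from Option 25 at 290 — need 1100 more.
Option 21 at 310: take all 350 hours — 750 still needed.
Take 750 from Option R at 320 to finish.
Option Q: unused.
Cost = 1200×50 + 750×100 + 250×280 + 750×290 + 350×310 + 750×320 = 771000.

771000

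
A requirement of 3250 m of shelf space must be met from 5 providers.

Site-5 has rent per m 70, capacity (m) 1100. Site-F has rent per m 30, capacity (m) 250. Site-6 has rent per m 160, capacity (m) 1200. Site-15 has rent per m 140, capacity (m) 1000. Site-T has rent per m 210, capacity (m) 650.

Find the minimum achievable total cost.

Use providers in increasing cost order.
Site-F at 30: take all 250 m ; 3000 still needed.
Site-5 at 70: take all 1100 m ; 1900 still needed.
Take 1000 from Site-15 at 140 ; need 900 more.
Take 900 from Site-6 at 160 to finish.
Site-T: unused.
Cost = 250×30 + 1100×70 + 1000×140 + 900×160 = 368500.

368500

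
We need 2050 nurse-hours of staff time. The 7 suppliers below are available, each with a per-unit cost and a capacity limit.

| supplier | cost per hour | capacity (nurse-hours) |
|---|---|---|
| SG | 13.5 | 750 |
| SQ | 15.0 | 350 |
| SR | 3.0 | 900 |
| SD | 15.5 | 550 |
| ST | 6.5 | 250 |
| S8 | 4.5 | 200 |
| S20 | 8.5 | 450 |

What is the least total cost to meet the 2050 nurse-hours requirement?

12425

Cheapest first:
SR (3.0): use full 900 — 1150 nurse-hours to go.
S8 at 4.5: take all 200 nurse-hours — 950 still needed.
ST (6.5): use full 250 — 700 nurse-hours to go.
S20 at 8.5: take all 450 nurse-hours — 250 still needed.
SG at 13.5: take 250 of its 750 — requirement met.
SQ, SD: unused.
Cost = 900×3.0 + 200×4.5 + 250×6.5 + 450×8.5 + 250×13.5 = 12425.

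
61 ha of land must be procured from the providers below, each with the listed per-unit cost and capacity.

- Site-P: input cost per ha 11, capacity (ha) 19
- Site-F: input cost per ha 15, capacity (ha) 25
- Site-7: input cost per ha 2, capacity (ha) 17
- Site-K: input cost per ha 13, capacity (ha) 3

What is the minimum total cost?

612

Cheapest first:
Site-7 (2): use full 17 → 44 ha to go.
Take 19 from Site-P at 11 → need 25 more.
Take 3 from Site-K at 13 → need 22 more.
Site-F (15): take the remaining 22 → done.
Cost = 17×2 + 19×11 + 3×13 + 22×15 = 612.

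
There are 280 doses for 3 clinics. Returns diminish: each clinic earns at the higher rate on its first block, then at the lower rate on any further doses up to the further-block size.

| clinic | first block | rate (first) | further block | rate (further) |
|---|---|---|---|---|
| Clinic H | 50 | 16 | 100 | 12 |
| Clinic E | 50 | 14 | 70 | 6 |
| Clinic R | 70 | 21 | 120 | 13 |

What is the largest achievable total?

4400

Order all 6 blocks by rate: Clinic R/tier1 21 > Clinic H/tier1 16 > Clinic E/tier1 14 > Clinic R/tier2 13 > Clinic H/tier2 12 > Clinic E/tier2 6.
Fill Clinic R tier1 block (70 at 21) → 210 left.
Clinic H/tier1 (16): +50 → 160 left.
Clinic E/tier1 (14): +50 → 110 left.
110 remain; put them into Clinic R tier2 at 13.
Total = 21×70 + 16×50 + 14×50 + 13×110 = 4400.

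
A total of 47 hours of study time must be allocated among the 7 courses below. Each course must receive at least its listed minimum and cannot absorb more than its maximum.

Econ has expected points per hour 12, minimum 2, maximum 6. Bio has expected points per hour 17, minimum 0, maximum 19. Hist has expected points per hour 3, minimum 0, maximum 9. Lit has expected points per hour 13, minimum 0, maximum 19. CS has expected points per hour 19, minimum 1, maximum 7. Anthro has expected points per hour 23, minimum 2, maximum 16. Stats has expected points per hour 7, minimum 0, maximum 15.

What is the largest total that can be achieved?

Meeting every minimum uses 2+0+0+0+1+2+0 = 5 hours, leaving 42.
Rank by expected points per hour: Anthro 23 > CS 19 > Bio 17 > Lit 13 > Econ 12 > Stats 7 > Hist 3.
Give Anthro 14 more to hit its cap of 16 ; 28 left.
CS: +6 to 7 (cap) ; 22 left.
Bio: +19 to 19 (cap) ; 3 left.
Only 3 left; Lit takes them to reach 3.
Total = 12×2 + 17×19 + 13×3 + 19×7 + 23×16 = 887.

887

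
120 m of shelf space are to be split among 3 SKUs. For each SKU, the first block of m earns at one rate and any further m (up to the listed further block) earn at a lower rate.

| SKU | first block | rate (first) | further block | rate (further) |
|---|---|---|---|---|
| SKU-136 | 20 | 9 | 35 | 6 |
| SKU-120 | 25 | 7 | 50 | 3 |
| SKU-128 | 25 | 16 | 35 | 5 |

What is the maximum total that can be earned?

1040

Order all 6 blocks by rate: SKU-128/tier1 16 > SKU-136/tier1 9 > SKU-120/tier1 7 > SKU-136/tier2 6 > SKU-128/tier2 5 > SKU-120/tier2 3.
SKU-128 tier1 at 16: fill all 25 — 95 left.
SKU-136 tier1 at 9: fill all 20 — 75 left.
Fill SKU-120 tier1 block (25 at 7) — 50 left.
Fill SKU-136 tier2 block (35 at 6) — 15 left.
15 remain; put them into SKU-128 tier2 at 5.
Total = 16×25 + 9×20 + 7×25 + 6×35 + 5×15 = 1040.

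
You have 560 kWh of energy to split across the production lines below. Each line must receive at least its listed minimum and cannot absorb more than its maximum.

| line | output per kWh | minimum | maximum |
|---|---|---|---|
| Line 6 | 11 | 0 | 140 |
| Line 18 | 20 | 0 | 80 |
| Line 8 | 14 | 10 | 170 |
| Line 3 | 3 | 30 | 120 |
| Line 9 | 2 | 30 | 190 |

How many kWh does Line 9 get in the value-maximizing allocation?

Meeting every minimum uses 0+0+10+30+30 = 70 kWh, leaving 490.
Rank by output per kWh: Line 18 20 > Line 8 14 > Line 6 11 > Line 3 3 > Line 9 2.
Line 18: +80 to 80 (cap) → 410 left.
Line 8: +160 to 170 (cap) → 250 left.
Line 6 takes 140 more to reach its cap of 140 → 110 left.
Line 3 takes 90 more to reach its cap of 120 → 20 left.
Line 9 has room for 160 more but only 20 remain, so it gets 50.

50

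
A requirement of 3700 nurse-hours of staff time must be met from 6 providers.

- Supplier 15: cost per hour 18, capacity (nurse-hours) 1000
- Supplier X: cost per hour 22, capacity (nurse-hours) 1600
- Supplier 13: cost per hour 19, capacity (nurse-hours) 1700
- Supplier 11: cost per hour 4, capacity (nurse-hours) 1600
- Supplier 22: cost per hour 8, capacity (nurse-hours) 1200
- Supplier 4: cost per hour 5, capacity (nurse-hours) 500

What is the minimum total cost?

Use providers in increasing cost order.
Supplier 11 (4): use full 1600 ; 2100 nurse-hours to go.
Supplier 4 (5): use full 500 ; 1600 nurse-hours to go.
Supplier 22 (8): use full 1200 ; 400 nurse-hours to go.
Take 400 from Supplier 15 at 18 to finish.
Supplier 13, Supplier X: unused.
Cost = 1600×4 + 500×5 + 1200×8 + 400×18 = 25700.

25700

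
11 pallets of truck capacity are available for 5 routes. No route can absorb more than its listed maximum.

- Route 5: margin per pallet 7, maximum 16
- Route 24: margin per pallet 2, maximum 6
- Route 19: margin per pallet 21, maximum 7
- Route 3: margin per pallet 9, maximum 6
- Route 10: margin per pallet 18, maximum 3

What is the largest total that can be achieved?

210

Order the routes by margin per pallet: Route 19 21 > Route 10 18 > Route 3 9 > Route 5 7 > Route 24 2.
Route 19 takes 7 to reach its cap of 7 → 4 left.
Give Route 10 3 to hit its cap of 3 → 1 left.
Route 3: +1 (room for 6) → 1. Pool exhausted.
Total = 21×7 + 9×1 + 18×3 = 210.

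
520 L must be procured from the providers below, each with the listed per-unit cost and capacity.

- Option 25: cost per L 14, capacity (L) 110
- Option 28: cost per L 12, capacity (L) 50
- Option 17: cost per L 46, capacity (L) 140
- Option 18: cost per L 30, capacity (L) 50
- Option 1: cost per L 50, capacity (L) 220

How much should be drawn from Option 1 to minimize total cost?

Use providers in increasing cost order.
Option 28 (12): use full 50 → 470 L to go.
Option 25 (14): use full 110 → 360 L to go.
Option 18 (30): use full 50 → 310 L to go.
Option 17 (46): use full 140 → 170 L to go.
Take 170 from Option 1 at 50 to finish.

170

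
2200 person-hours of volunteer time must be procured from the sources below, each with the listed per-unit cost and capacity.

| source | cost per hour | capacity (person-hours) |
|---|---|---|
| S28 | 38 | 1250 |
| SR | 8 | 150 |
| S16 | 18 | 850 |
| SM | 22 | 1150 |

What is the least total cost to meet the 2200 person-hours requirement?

Fill from the cheapest source first.
Take 150 from SR at 8 — need 2050 more.
Take 850 from S16 at 18 — need 1200 more.
SM at 22: take all 1150 person-hours — 50 still needed.
S28 at 38: take 50 of its 1250 — requirement met.
Cost = 150×8 + 850×18 + 1150×22 + 50×38 = 43700.

43700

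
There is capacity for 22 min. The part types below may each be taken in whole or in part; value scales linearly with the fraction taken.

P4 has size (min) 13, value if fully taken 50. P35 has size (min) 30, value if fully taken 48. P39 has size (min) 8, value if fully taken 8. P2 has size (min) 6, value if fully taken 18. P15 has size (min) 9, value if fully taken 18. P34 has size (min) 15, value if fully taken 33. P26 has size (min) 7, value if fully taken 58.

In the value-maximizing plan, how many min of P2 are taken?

Rank by value-to-size ratio: P26 58/7≈8.29, P4 50/13≈3.85, P2 18/6≈3, P34 33/15≈2.2, P15 18/9≈2, P35 48/30≈1.6, P39 8/8≈1.
P26: take in full, 7 min for value 58 — 15 left.
Take all of P4 (13 min, value 50) — 2 min left.
Fill the last 2 min with part of P2: 2/6 of it earns 6.

2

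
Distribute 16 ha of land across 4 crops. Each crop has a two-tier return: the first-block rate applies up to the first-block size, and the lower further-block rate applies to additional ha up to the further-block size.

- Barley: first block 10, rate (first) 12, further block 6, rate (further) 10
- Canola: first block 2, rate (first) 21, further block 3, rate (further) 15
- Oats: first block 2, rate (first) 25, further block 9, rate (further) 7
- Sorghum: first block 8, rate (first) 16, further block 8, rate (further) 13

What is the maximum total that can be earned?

Treat each block as its own option and order by rate: Oats/first 25 > Canola/first 21 > Sorghum/first 16 > Canola/second 15 > Sorghum/second 13 > Barley/first 12 > Barley/second 10 > Oats/second 7.
Oats first at 25: fill all 2 ; 14 left.
Canola/first (21): +2 ; 12 left.
Fill Sorghum first block (8 at 16) ; 4 left.
Canola/second (15): +3 ; 1 left.
Sorghum/second: +1 of 8 at 13; pool empty.
Total = 25×2 + 21×2 + 16×8 + 15×3 + 13×1 = 278.

278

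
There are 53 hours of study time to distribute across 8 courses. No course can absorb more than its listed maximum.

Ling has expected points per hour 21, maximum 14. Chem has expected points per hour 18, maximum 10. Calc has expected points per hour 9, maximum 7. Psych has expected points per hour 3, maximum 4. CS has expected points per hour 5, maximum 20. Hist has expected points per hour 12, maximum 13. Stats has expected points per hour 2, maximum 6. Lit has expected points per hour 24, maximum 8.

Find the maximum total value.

890

Order the courses by expected points per hour: Lit 24 > Ling 21 > Chem 18 > Hist 12 > Calc 9 > CS 5 > Psych 3 > Stats 2.
Lit takes 8 to reach its cap of 8 — 45 left.
Ling takes 14 to reach its cap of 14 — 31 left.
Give Chem 10 to hit its cap of 10 — 21 left.
Give Hist 13 to hit its cap of 13 — 8 left.
Calc: +7 to 7 (cap) — 1 left.
CS: +1 (room for 20) → 1. Pool exhausted.
Total = 21×14 + 18×10 + 9×7 + 5×1 + 12×13 + 24×8 = 890.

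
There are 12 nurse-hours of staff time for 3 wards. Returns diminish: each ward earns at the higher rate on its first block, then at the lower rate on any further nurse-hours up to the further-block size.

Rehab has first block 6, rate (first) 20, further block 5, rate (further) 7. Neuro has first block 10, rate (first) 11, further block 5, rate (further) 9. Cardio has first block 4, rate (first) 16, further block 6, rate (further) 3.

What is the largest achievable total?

206

Treat each block as its own option and order by rate: Rehab/T1 20 > Cardio/T1 16 > Neuro/T1 11 > Neuro/T2 9 > Rehab/T2 7 > Cardio/T2 3.
Rehab T1 at 20: fill all 6 → 6 left.
Fill Cardio T1 block (4 at 16) → 2 left.
Neuro/T1: +2 of 10 at 11; pool empty.
Total = 20×6 + 16×4 + 11×2 = 206.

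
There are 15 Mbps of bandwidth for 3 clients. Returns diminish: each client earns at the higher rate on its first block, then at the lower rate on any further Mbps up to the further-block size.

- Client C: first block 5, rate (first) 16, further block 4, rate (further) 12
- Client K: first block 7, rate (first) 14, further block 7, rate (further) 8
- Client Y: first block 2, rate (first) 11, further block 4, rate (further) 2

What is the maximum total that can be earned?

214

Order all 6 blocks by rate: Client C/first 16 > Client K/first 14 > Client C/second 12 > Client Y/first 11 > Client K/second 8 > Client Y/second 2.
Client C first at 16: fill all 5 → 10 left.
Client K first at 14: fill all 7 → 3 left.
Client C/second: +3 of 4 at 12; pool empty.
Total = 16×5 + 14×7 + 12×3 = 214.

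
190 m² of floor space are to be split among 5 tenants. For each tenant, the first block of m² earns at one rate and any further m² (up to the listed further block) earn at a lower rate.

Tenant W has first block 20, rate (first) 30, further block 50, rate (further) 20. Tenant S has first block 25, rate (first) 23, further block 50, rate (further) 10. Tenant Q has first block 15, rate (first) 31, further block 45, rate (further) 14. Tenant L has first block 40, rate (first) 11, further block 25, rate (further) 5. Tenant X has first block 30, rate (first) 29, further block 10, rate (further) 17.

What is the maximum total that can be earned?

4240

Rank every tier by rate: Tenant Q/tier1 31 > Tenant W/tier1 30 > Tenant X/tier1 29 > Tenant S/tier1 23 > Tenant W/tier2 20 > Tenant X/tier2 17 > Tenant Q/tier2 14 > Tenant L/tier1 11 > Tenant S/tier2 10 > Tenant L/tier2 5.
Tenant Q tier1 at 31: fill all 15 → 175 left.
Tenant W tier1 at 30: fill all 20 → 155 left.
Tenant X tier1 at 29: fill all 30 → 125 left.
Fill Tenant S tier1 block (25 at 23) → 100 left.
Tenant W tier2 at 20: fill all 50 → 50 left.
Fill Tenant X tier2 block (10 at 17) → 40 left.
40 remain; put them into Tenant Q tier2 at 14.
Total = 31×15 + 30×20 + 29×30 + 23×25 + 20×50 + 17×10 + 14×40 = 4240.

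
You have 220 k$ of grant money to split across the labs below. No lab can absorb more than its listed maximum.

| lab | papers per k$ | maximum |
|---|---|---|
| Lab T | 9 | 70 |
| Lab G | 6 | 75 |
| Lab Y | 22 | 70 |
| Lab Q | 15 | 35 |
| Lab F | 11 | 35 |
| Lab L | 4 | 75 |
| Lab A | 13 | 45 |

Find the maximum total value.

Rank by papers per k$: Lab Y 22 > Lab Q 15 > Lab A 13 > Lab F 11 > Lab T 9 > Lab G 6 > Lab L 4.
Lab Y: +70 to 70 (cap) — 150 left.
Give Lab Q 35 to hit its cap of 35 — 115 left.
Give Lab A 45 to hit its cap of 45 — 70 left.
Lab F: +35 to 35 (cap) — 35 left.
Lab T: +35 (room for 70) → 35. Pool exhausted.
Total = 9×35 + 22×70 + 15×35 + 11×35 + 13×45 = 3350.

3350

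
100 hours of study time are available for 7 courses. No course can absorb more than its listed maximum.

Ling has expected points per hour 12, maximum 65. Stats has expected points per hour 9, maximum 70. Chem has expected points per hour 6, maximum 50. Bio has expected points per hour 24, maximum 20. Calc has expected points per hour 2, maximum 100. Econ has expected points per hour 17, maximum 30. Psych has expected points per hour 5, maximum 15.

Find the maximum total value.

1590

Order the courses by expected points per hour: Bio 24 > Econ 17 > Ling 12 > Stats 9 > Chem 6 > Psych 5 > Calc 2.
Bio: +20 to 20 (cap) ; 80 left.
Econ: +30 to 30 (cap) ; 50 left.
Ling: +50 (room for 65) → 50. Pool exhausted.
Total = 12×50 + 24×20 + 17×30 = 1590.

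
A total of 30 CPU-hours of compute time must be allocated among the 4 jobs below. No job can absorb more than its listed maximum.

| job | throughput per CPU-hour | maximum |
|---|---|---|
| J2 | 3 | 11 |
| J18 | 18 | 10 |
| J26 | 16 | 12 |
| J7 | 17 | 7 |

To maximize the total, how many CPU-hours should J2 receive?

Rank by throughput per CPU-hour: J18 18 > J7 17 > J26 16 > J2 3.
Give J18 10 to hit its cap of 10 — 20 left.
Give J7 7 to hit its cap of 7 — 13 left.
Give J26 12 to hit its cap of 12 — 1 left.
Only 1 left; J2 takes them to reach 1.

1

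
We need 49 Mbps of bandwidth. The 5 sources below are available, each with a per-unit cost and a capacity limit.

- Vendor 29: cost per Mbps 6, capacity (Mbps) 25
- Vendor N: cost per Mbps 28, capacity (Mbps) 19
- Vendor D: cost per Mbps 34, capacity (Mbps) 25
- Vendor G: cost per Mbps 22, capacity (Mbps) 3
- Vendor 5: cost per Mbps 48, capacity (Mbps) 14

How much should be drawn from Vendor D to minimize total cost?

Use sources in increasing cost order.
Vendor 29 at 6: take all 25 Mbps — 24 still needed.
Vendor G at 22: take all 3 Mbps — 21 still needed.
Vendor N at 28: take all 19 Mbps — 2 still needed.
Take 2 from Vendor D at 34 to finish.
Vendor 5: unused.

2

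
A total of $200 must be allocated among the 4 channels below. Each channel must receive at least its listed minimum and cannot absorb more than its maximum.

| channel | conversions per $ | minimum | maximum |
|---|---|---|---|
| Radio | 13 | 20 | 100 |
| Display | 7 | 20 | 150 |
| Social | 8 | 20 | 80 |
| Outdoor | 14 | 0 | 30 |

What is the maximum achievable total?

2260

Meeting every minimum uses 20+20+20+0 = 60 $, leaving 140.
Highest conversions per $ first: Outdoor 14 > Radio 13 > Social 8 > Display 7.
Outdoor takes 30 more to reach its cap of 30 — 110 left.
Radio: +80 to 100 (cap) — 30 left.
Only 30 left; Social takes them to reach 50.
Total = 13×100 + 7×20 + 8×50 + 14×30 = 2260.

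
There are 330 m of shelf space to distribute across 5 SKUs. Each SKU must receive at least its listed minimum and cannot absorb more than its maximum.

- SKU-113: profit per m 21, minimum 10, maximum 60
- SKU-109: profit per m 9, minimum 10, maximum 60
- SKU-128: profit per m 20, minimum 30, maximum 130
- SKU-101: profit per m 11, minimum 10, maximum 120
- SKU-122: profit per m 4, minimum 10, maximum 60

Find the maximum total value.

5310

Meeting every minimum uses 10+10+30+10+10 = 70 m, leaving 260.
Order the SKUs by profit per m: SKU-113 21 > SKU-128 20 > SKU-101 11 > SKU-109 9 > SKU-122 4.
SKU-113: +50 to 60 (cap) ; 210 left.
Give SKU-128 100 more to hit its cap of 130 ; 110 left.
Give SKU-101 110 more to hit its cap of 120 ; 0 left.
Total = 21×60 + 9×10 + 20×130 + 11×120 + 4×10 = 5310.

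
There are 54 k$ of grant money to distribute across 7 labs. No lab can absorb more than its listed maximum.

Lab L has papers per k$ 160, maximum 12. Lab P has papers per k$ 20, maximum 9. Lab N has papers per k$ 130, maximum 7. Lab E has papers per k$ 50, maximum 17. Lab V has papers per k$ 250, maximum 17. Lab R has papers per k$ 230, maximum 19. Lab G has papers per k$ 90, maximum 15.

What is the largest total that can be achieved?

Highest papers per k$ first: Lab V 250 > Lab R 230 > Lab L 160 > Lab N 130 > Lab G 90 > Lab E 50 > Lab P 20.
Give Lab V 17 to hit its cap of 17 ; 37 left.
Give Lab R 19 to hit its cap of 19 ; 18 left.
Give Lab L 12 to hit its cap of 12 ; 6 left.
Only 6 left; Lab N takes them to reach 6.
Total = 160×12 + 130×6 + 250×17 + 230×19 = 11320.

11320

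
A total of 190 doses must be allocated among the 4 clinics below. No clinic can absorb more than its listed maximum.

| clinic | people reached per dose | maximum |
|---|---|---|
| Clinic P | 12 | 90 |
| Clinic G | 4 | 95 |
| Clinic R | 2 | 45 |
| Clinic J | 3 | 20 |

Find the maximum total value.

1475

Order the clinics by people reached per dose: Clinic P 12 > Clinic G 4 > Clinic J 3 > Clinic R 2.
Give Clinic P 90 to hit its cap of 90 ; 100 left.
Clinic G takes 95 to reach its cap of 95 ; 5 left.
Clinic J: +5 (room for 20) → 5. Pool exhausted.
Total = 12×90 + 4×95 + 3×5 = 1475.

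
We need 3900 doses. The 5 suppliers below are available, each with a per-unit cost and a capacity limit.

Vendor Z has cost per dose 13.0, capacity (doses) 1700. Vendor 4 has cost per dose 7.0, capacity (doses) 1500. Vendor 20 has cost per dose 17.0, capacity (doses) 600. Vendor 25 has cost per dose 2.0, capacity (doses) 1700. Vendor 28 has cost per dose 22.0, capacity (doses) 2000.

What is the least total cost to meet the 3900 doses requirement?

Cheapest first:
Vendor 25 at 2.0: take all 1700 doses — 2200 still needed.
Vendor 4 (7.0): use full 1500 — 700 doses to go.
Vendor Z at 13.0: take 700 of its 1700 — requirement met.
Vendor 20, Vendor 28: unused.
Cost = 1700×2.0 + 1500×7.0 + 700×13.0 = 23000.

23000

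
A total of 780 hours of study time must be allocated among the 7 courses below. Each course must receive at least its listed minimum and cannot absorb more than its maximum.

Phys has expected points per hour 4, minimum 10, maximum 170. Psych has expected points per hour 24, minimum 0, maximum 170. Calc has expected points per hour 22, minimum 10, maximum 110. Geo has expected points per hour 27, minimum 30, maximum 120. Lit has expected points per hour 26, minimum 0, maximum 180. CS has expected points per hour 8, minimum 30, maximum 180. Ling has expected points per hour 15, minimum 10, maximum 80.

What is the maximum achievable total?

16540

Meeting every minimum uses 10+0+10+30+0+30+10 = 90 hours, leaving 690.
Order the courses by expected points per hour: Geo 27 > Lit 26 > Psych 24 > Calc 22 > Ling 15 > CS 8 > Phys 4.
Give Geo 90 more to hit its cap of 120 → 600 left.
Lit takes 180 more to reach its cap of 180 → 420 left.
Psych takes 170 more to reach its cap of 170 → 250 left.
Give Calc 100 more to hit its cap of 110 → 150 left.
Give Ling 70 more to hit its cap of 80 → 80 left.
CS: +80 (room for 150) → 110. Pool exhausted.
Total = 4×10 + 24×170 + 22×110 + 27×120 + 26×180 + 8×110 + 15×80 = 16540.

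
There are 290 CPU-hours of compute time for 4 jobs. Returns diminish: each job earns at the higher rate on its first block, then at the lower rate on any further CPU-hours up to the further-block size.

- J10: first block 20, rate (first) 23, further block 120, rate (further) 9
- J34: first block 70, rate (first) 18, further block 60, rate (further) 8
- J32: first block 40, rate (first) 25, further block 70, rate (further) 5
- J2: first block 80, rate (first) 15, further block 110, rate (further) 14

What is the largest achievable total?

Order all 8 blocks by rate: J32/tier1 25 > J10/tier1 23 > J34/tier1 18 > J2/tier1 15 > J2/tier2 14 > J10/tier2 9 > J34/tier2 8 > J32/tier2 5.
J32 tier1 at 25: fill all 40 → 250 left.
J10/tier1 (23): +20 → 230 left.
Fill J34 tier1 block (70 at 18) → 160 left.
Fill J2 tier1 block (80 at 15) → 80 left.
J2 tier2 at 14: only 80 left, fill 80.
Total = 25×40 + 23×20 + 18×70 + 15×80 + 14×80 = 5040.

5040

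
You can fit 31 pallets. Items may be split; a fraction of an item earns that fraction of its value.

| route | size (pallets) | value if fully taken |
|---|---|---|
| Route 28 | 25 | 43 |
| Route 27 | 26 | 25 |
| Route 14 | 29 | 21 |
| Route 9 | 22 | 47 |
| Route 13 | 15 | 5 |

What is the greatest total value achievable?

62.48

Sort by value density: Route 9 47/22≈2.14, Route 28 43/25≈1.72, Route 27 25/26≈0.962, Route 14 21/29≈0.724, Route 13 5/15≈0.333.
All 22 pallets of Route 9 fit (value 47) — 9 remain.
Only 9 pallets remain; take 9/25 of Route 28 for value 43×9/25 = 15.48.
Total value = 62.48.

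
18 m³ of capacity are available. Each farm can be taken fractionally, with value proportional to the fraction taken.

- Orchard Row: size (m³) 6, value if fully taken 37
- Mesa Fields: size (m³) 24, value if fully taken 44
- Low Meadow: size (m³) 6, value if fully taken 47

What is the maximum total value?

95

Sort by value density: Low Meadow 47/6≈7.83, Orchard Row 37/6≈6.17, Mesa Fields 44/24≈1.83.
All 6 m³ of Low Meadow fit (value 47) — 12 remain.
Orchard Row: take in full, 6 m³ for value 37 — 6 left.
Fill the last 6 m³ with part of Mesa Fields: 6/24 of it earns 11.
Total value = 95.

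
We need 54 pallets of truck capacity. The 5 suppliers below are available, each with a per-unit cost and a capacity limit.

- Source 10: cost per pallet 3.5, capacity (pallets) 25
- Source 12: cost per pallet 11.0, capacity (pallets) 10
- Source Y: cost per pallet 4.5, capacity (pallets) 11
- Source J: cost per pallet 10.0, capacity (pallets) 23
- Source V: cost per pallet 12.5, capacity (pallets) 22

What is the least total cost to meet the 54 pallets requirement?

Use suppliers in increasing cost order.
Source 10 at 3.5: take all 25 pallets — 29 still needed.
Source Y at 4.5: take all 11 pallets — 18 still needed.
Take 18 from Source J at 10.0 to finish.
Source 12, Source V: unused.
Cost = 25×3.5 + 11×4.5 + 18×10.0 = 317.

317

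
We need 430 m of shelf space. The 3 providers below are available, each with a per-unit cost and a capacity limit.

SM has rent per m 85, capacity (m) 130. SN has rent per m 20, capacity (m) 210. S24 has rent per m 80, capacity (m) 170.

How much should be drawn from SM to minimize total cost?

50

Cheapest first:
Take 210 from SN at 20 — need 220 more.
S24 (80): use full 170 — 50 m to go.
Take 50 from SM at 85 to finish.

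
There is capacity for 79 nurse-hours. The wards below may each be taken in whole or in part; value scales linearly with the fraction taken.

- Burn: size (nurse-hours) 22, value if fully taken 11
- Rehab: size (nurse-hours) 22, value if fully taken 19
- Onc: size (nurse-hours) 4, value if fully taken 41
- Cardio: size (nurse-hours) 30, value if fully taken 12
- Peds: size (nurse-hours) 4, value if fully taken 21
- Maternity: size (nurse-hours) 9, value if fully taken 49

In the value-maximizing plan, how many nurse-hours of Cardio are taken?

Rank by value-to-size ratio: Onc 41/4≈10.2, Maternity 49/9≈5.44, Peds 21/4≈5.25, Rehab 19/22≈0.864, Burn 11/22≈0.5, Cardio 12/30≈0.4.
Onc: take in full, 4 nurse-hours for value 41 — 75 left.
Take all of Maternity (9 nurse-hours, value 49) — 66 nurse-hours left.
All 4 nurse-hours of Peds fit (value 21) — 62 remain.
Rehab: take in full, 22 nurse-hours for value 19 — 40 left.
All 22 nurse-hours of Burn fit (value 11) — 18 remain.
18 nurse-hours left: a 18/30 share of Cardio gives 12×18/30 = 7.2.

18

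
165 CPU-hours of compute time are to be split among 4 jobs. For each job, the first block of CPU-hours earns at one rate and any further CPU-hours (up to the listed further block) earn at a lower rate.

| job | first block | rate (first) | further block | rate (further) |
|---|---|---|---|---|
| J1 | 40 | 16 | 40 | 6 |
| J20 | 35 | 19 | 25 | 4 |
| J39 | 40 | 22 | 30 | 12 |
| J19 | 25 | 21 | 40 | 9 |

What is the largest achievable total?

Rank every tier by rate: J39/first 22 > J19/first 21 > J20/first 19 > J1/first 16 > J39/second 12 > J19/second 9 > J1/second 6 > J20/second 4.
J39 first at 22: fill all 40 — 125 left.
J19 first at 21: fill all 25 — 100 left.
Fill J20 first block (35 at 19) — 65 left.
Fill J1 first block (40 at 16) — 25 left.
J39 second at 12: only 25 left, fill 25.
Total = 22×40 + 21×25 + 19×35 + 16×40 + 12×25 = 3010.

3010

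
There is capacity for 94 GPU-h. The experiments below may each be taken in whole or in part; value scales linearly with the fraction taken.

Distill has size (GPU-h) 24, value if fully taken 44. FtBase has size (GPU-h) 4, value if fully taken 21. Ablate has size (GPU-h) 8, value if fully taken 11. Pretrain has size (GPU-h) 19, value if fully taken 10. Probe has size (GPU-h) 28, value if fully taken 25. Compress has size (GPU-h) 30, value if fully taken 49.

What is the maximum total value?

Sort by value density: FtBase 21/4≈5.25, Distill 44/24≈1.83, Compress 49/30≈1.63, Ablate 11/8≈1.38, Probe 25/28≈0.893, Pretrain 10/19≈0.526.
FtBase: take in full, 4 GPU-h for value 21 — 90 left.
All 24 GPU-h of Distill fit (value 44) — 66 remain.
Compress: take in full, 30 GPU-h for value 49 — 36 left.
All 8 GPU-h of Ablate fit (value 11) — 28 remain.
All 28 GPU-h of Probe fit (value 25) — 0 remain.
Total value = 150.

150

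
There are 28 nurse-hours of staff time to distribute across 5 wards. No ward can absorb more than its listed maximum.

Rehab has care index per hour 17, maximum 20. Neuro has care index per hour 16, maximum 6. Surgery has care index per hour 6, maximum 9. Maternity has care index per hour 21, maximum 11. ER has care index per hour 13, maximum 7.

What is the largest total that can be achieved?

Highest care index per hour first: Maternity 21 > Rehab 17 > Neuro 16 > ER 13 > Surgery 6.
Maternity: +11 to 11 (cap) — 17 left.
Rehab: +17 (room for 20) → 17. Pool exhausted.
Total = 17×17 + 21×11 = 520.

520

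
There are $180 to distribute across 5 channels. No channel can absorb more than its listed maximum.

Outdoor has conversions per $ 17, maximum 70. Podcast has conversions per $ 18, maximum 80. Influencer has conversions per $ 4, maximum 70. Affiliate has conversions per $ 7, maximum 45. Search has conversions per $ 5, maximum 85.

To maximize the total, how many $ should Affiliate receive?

30

Order the channels by conversions per $: Podcast 18 > Outdoor 17 > Affiliate 7 > Search 5 > Influencer 4.
Podcast takes 80 to reach its cap of 80 → 100 left.
Outdoor: +70 to 70 (cap) → 30 left.
Affiliate: +30 (room for 45) → 30. Pool exhausted.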